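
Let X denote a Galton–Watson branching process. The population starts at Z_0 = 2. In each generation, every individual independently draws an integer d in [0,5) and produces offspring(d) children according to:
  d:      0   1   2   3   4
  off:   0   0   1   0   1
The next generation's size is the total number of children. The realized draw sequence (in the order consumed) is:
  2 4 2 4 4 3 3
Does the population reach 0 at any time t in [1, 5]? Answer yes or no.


yes

gen 0: Z_0=2, draws=[2, 4], offspring=[1, 1], Z_1=2
gen 1: Z_1=2, draws=[2, 4], offspring=[1, 1], Z_2=2
gen 2: Z_2=2, draws=[4, 3], offspring=[1, 0], Z_3=1
gen 3: Z_3=1, draws=[3], offspring=[0], Z_4=0
gen 4: Z_4=0, draws=[], offspring=[], Z_5=0


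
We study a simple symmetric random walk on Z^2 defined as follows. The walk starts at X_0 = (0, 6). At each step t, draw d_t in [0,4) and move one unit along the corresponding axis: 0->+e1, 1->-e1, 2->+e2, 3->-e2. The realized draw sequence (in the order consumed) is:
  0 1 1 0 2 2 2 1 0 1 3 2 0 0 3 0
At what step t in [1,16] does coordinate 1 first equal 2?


t=0: X=(0, 6), d=0 → +e1, X_1=(1, 6)
t=1: X=(1, 6), d=1 → -e1, X_2=(0, 6)
t=2: X=(0, 6), d=1 → -e1, X_3=(-1, 6)
t=3: X=(-1, 6), d=0 → +e1, X_4=(0, 6)
t=4: X=(0, 6), d=2 → +e2, X_5=(0, 7)
t=5: X=(0, 7), d=2 → +e2, X_6=(0, 8)
t=6: X=(0, 8), d=2 → +e2, X_7=(0, 9)
t=7: X=(0, 9), d=1 → -e1, X_8=(-1, 9)
t=8: X=(-1, 9), d=0 → +e1, X_9=(0, 9)
t=9: X=(0, 9), d=1 → -e1, X_10=(-1, 9)
t=10: X=(-1, 9), d=3 → -e2, X_11=(-1, 8)
t=11: X=(-1, 8), d=2 → +e2, X_12=(-1, 9)
t=12: X=(-1, 9), d=0 → +e1, X_13=(0, 9)
t=13: X=(0, 9), d=0 → +e1, X_14=(1, 9)
t=14: X=(1, 9), d=3 → -e2, X_15=(1, 8)
t=15: X=(1, 8), d=0 → +e1, X_16=(2, 8)

16


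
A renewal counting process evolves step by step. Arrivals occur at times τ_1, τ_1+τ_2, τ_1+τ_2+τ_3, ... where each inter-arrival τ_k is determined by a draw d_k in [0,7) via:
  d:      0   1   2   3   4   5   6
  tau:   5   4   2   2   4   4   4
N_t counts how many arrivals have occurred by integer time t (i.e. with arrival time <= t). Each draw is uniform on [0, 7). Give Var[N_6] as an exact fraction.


Inter-arrival values over d=0..6: [5, 4, 2, 2, 4, 4, 4]
Each d has probability 1/7, so the pmf of τ is: f(2) = 2/7, f(4) = 4/7, f(5) = 1/7
Let p_n(j) = P(N_n = j), with p_0 = [1]. Condition on τ_1: p_n(0) = P(τ > n), and for j >= 1, p_n(j) = Σ_{k<=n} f(k)·p_{n−k}(j−1)
p_1 = [1]  (j = 0)
p_2 = [5/7, 2/7]  (j = 0..1)
p_3 = [5/7, 2/7]  (j = 0..1)
p_4 = [1/7, 38/49, 4/49]  (j = 0..2)
p_5 = [0, 45/49, 4/49]  (j = 0..2)
p_6 = [0, 29/49, 132/343, 8/343]  (j = 0..3)
E[N_6] = Σ j·p_6(j) = 491/343;  E[N_6²] = Σ j²·p_6(j) = 803/343
Var[N_6] = 803/343 − (491/343)² = 34348/117649

34348/117649


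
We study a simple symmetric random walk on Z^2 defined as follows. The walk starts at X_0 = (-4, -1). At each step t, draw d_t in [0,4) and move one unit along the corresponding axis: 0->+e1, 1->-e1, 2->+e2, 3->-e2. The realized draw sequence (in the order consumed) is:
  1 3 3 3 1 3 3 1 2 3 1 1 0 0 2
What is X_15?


t=0: X=(-4, -1), d=1 → -e1, X_1=(-5, -1)
t=1: X=(-5, -1), d=3 → -e2, X_2=(-5, -2)
t=2: X=(-5, -2), d=3 → -e2, X_3=(-5, -3)
t=3: X=(-5, -3), d=3 → -e2, X_4=(-5, -4)
t=4: X=(-5, -4), d=1 → -e1, X_5=(-6, -4)
t=5: X=(-6, -4), d=3 → -e2, X_6=(-6, -5)
t=6: X=(-6, -5), d=3 → -e2, X_7=(-6, -6)
t=7: X=(-6, -6), d=1 → -e1, X_8=(-7, -6)
t=8: X=(-7, -6), d=2 → +e2, X_9=(-7, -5)
t=9: X=(-7, -5), d=3 → -e2, X_10=(-7, -6)
t=10: X=(-7, -6), d=1 → -e1, X_11=(-8, -6)
t=11: X=(-8, -6), d=1 → -e1, X_12=(-9, -6)
t=12: X=(-9, -6), d=0 → +e1, X_13=(-8, -6)
t=13: X=(-8, -6), d=0 → +e1, X_14=(-7, -6)
t=14: X=(-7, -6), d=2 → +e2, X_15=(-7, -5)

(-7, -5)


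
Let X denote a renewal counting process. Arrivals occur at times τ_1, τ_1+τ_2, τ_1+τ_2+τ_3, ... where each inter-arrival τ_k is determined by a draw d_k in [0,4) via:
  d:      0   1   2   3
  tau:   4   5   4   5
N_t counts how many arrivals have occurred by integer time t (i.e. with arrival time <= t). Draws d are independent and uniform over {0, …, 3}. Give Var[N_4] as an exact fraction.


Inter-arrival values over d=0..3: [4, 5, 4, 5]
Each d has probability 1/4, so the pmf of τ is: f(4) = 1/2, f(5) = 1/2
Let p_n(j) = P(N_n = j), with p_0 = [1]. Condition on τ_1: p_n(0) = P(τ > n), and for j >= 1, p_n(j) = Σ_{k<=n} f(k)·p_{n−k}(j−1)
p_1 = [1]  (j = 0)
p_2 = [1]  (j = 0)
p_3 = [1]  (j = 0)
p_4 = [1/2, 1/2]  (j = 0..1)
E[N_4] = Σ j·p_4(j) = 1/2;  E[N_4²] = Σ j²·p_4(j) = 1/2
Var[N_4] = 1/2 − (1/2)² = 1/4

1/4


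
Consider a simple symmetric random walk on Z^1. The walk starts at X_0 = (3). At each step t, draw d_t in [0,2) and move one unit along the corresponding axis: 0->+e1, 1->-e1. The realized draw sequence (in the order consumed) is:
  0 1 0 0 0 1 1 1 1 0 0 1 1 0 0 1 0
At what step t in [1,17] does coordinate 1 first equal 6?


t=0: X=(3), d=0 → +e1, X_1=(4)
t=1: X=(4), d=1 → -e1, X_2=(3)
t=2: X=(3), d=0 → +e1, X_3=(4)
t=3: X=(4), d=0 → +e1, X_4=(5)
t=4: X=(5), d=0 → +e1, X_5=(6)
t=5: X=(6), d=1 → -e1, X_6=(5)
t=6: X=(5), d=1 → -e1, X_7=(4)
t=7: X=(4), d=1 → -e1, X_8=(3)
t=8: X=(3), d=1 → -e1, X_9=(2)
t=9: X=(2), d=0 → +e1, X_10=(3)
t=10: X=(3), d=0 → +e1, X_11=(4)
t=11: X=(4), d=1 → -e1, X_12=(3)
t=12: X=(3), d=1 → -e1, X_13=(2)
t=13: X=(2), d=0 → +e1, X_14=(3)
t=14: X=(3), d=0 → +e1, X_15=(4)
t=15: X=(4), d=1 → -e1, X_16=(3)
t=16: X=(3), d=0 → +e1, X_17=(4)

5


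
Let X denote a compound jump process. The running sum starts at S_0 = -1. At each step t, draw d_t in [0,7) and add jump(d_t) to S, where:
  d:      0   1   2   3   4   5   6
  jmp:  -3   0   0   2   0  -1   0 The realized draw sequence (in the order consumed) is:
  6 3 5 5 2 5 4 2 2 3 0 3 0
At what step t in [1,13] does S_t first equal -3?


t=0: S=-1, d=6, jump=0, S_1=-1
t=1: S=-1, d=3, jump=2, S_2=1
t=2: S=1, d=5, jump=-1, S_3=0
t=3: S=0, d=5, jump=-1, S_4=-1
t=4: S=-1, d=2, jump=0, S_5=-1
t=5: S=-1, d=5, jump=-1, S_6=-2
t=6: S=-2, d=4, jump=0, S_7=-2
t=7: S=-2, d=2, jump=0, S_8=-2
t=8: S=-2, d=2, jump=0, S_9=-2
t=9: S=-2, d=3, jump=2, S_10=0
t=10: S=0, d=0, jump=-3, S_11=-3
t=11: S=-3, d=3, jump=2, S_12=-1
t=12: S=-1, d=0, jump=-3, S_13=-4

11


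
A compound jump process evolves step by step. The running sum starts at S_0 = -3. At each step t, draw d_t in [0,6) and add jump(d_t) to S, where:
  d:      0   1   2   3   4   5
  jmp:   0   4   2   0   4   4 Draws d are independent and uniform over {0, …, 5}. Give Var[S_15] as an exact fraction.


145/3

Outcome values over d=0..5: [0, 4, 2, 0, 4, 4]
Σy = 14, Σy² = 52, M = 6
μ = 14/6 = 7/3,  σ² = 52/6 − (7/3)² = 29/9
Independent increments: Var[S_15] = 15·σ² = 15·(29/9) = 145/3


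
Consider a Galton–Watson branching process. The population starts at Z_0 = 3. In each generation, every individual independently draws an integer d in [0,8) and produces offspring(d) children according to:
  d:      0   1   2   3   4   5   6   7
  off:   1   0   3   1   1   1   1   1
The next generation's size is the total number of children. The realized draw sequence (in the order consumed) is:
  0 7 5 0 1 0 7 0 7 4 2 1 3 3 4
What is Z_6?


gen 0: Z_0=3, draws=[0, 7, 5], offspring=[1, 1, 1], Z_1=3
gen 1: Z_1=3, draws=[0, 1, 0], offspring=[1, 0, 1], Z_2=2
gen 2: Z_2=2, draws=[7, 0], offspring=[1, 1], Z_3=2
gen 3: Z_3=2, draws=[7, 4], offspring=[1, 1], Z_4=2
gen 4: Z_4=2, draws=[2, 1], offspring=[3, 0], Z_5=3
gen 5: Z_5=3, draws=[3, 3, 4], offspring=[1, 1, 1], Z_6=3

3


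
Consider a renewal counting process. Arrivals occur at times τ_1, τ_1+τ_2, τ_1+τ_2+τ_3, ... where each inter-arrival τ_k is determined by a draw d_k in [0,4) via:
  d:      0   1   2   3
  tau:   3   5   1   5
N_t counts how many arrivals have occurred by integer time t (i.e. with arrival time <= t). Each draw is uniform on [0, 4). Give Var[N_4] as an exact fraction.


43783/65536

Inter-arrival values over d=0..3: [3, 5, 1, 5]
Each d has probability 1/4, so the pmf of τ is: f(1) = 1/4, f(3) = 1/4, f(5) = 1/2
Let p_n(j) = P(N_n = j), with p_0 = [1]. Condition on τ_1: p_n(0) = P(τ > n), and for j >= 1, p_n(j) = Σ_{k<=n} f(k)·p_{n−k}(j−1)
p_1 = [3/4, 1/4]  (j = 0..1)
p_2 = [3/4, 3/16, 1/16]  (j = 0..2)
p_3 = [1/2, 7/16, 3/64, 1/64]  (j = 0..3)
p_4 = [1/2, 5/16, 11/64, 3/256, 1/256]  (j = 0..4)
E[N_4] = Σ j·p_4(j) = 181/256;  E[N_4²] = Σ j²·p_4(j) = 299/256
Var[N_4] = 299/256 − (181/256)² = 43783/65536


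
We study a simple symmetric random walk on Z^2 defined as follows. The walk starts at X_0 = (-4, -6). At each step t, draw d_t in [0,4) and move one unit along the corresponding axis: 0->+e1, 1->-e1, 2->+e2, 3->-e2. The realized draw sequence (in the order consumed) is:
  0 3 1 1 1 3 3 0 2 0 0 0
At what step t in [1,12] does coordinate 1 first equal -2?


t=0: X=(-4, -6), d=0 → +e1, X_1=(-3, -6)
t=1: X=(-3, -6), d=3 → -e2, X_2=(-3, -7)
t=2: X=(-3, -7), d=1 → -e1, X_3=(-4, -7)
t=3: X=(-4, -7), d=1 → -e1, X_4=(-5, -7)
t=4: X=(-5, -7), d=1 → -e1, X_5=(-6, -7)
t=5: X=(-6, -7), d=3 → -e2, X_6=(-6, -8)
t=6: X=(-6, -8), d=3 → -e2, X_7=(-6, -9)
t=7: X=(-6, -9), d=0 → +e1, X_8=(-5, -9)
t=8: X=(-5, -9), d=2 → +e2, X_9=(-5, -8)
t=9: X=(-5, -8), d=0 → +e1, X_10=(-4, -8)
t=10: X=(-4, -8), d=0 → +e1, X_11=(-3, -8)
t=11: X=(-3, -8), d=0 → +e1, X_12=(-2, -8)

12


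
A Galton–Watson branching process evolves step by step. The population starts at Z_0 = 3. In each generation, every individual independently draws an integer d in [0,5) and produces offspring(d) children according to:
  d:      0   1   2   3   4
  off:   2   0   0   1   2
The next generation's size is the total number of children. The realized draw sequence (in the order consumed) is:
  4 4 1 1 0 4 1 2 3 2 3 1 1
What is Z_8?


gen 0: Z_0=3, draws=[4, 4, 1], offspring=[2, 2, 0], Z_1=4
gen 1: Z_1=4, draws=[1, 0, 4, 1], offspring=[0, 2, 2, 0], Z_2=4
gen 2: Z_2=4, draws=[2, 3, 2, 3], offspring=[0, 1, 0, 1], Z_3=2
gen 3: Z_3=2, draws=[1, 1], offspring=[0, 0], Z_4=0
gen 4: Z_4=0, draws=[], offspring=[], Z_5=0
gen 5: Z_5=0, draws=[], offspring=[], Z_6=0
gen 6: Z_6=0, draws=[], offspring=[], Z_7=0
gen 7: Z_7=0, draws=[], offspring=[], Z_8=0

0


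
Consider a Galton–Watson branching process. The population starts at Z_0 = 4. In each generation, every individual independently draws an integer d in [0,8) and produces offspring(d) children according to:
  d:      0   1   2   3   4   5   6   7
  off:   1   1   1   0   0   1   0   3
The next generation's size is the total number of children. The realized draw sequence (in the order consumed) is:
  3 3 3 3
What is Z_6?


gen 0: Z_0=4, draws=[3, 3, 3, 3], offspring=[0, 0, 0, 0], Z_1=0
gen 1: Z_1=0, draws=[], offspring=[], Z_2=0
gen 2: Z_2=0, draws=[], offspring=[], Z_3=0
gen 3: Z_3=0, draws=[], offspring=[], Z_4=0
gen 4: Z_4=0, draws=[], offspring=[], Z_5=0
gen 5: Z_5=0, draws=[], offspring=[], Z_6=0

0


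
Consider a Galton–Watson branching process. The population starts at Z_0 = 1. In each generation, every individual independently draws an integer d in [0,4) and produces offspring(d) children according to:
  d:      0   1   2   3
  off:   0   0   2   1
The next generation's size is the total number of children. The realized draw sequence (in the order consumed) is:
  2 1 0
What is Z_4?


gen 0: Z_0=1, draws=[2], offspring=[2], Z_1=2
gen 1: Z_1=2, draws=[1, 0], offspring=[0, 0], Z_2=0
gen 2: Z_2=0, draws=[], offspring=[], Z_3=0
gen 3: Z_3=0, draws=[], offspring=[], Z_4=0

0


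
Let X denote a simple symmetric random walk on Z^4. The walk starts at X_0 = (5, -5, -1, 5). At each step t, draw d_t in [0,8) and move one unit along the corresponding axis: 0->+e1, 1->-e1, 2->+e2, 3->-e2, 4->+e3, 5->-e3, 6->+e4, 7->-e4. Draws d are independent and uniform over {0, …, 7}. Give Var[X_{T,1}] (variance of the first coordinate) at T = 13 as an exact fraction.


13/4

Outcome values over d=0..7: [1, -1, 0, 0, 0, 0, 0, 0]
Σy = 0, Σy² = 2, M = 8
μ = 0/8 = 0,  σ² = 2/8 − (0)² = 1/4
Independent increments: Var[X_13] = 13·σ² = 13·(1/4) = 13/4


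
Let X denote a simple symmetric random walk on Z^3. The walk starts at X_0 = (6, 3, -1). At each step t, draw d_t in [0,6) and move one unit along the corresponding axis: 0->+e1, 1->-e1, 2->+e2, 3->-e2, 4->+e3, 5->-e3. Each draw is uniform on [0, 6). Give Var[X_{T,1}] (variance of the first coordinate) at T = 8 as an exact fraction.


8/3

Outcome values over d=0..5: [1, -1, 0, 0, 0, 0]
Σy = 0, Σy² = 2, M = 6
μ = 0/6 = 0,  σ² = 2/6 − (0)² = 1/3
Independent increments: Var[X_8] = 8·σ² = 8·(1/3) = 8/3


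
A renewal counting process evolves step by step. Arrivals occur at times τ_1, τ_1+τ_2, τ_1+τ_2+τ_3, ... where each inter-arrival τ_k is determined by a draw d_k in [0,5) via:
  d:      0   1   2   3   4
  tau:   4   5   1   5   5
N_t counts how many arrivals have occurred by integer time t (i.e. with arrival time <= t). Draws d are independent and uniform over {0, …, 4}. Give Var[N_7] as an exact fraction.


Inter-arrival values over d=0..4: [4, 5, 1, 5, 5]
Each d has probability 1/5, so the pmf of τ is: f(1) = 1/5, f(4) = 1/5, f(5) = 3/5
Let p_n(j) = P(N_n = j), with p_0 = [1]. Condition on τ_1: p_n(0) = P(τ > n), and for j >= 1, p_n(j) = Σ_{k<=n} f(k)·p_{n−k}(j−1)
p_1 = [4/5, 1/5]  (j = 0..1)
p_2 = [4/5, 4/25, 1/25]  (j = 0..2)
p_3 = [4/5, 4/25, 4/125, 1/125]  (j = 0..3)
p_4 = [3/5, 9/25, 4/125, 4/625, 1/625]  (j = 0..4)
p_5 = [0, 22/25, 14/125, 4/625, 4/3125, 1/3125]  (j = 0..5)
p_6 = [0, 16/25, 41/125, 19/625, 4/3125, 4/15625, 1/15625]  (j = 0..6)
p_7 = [0, 16/25, 32/125, 12/125, 24/3125, 4/15625, 4/78125, 1/78125]  (j = 0..7)
E[N_7] = Σ j·p_7(j) = 115031/78125;  E[N_7²] = Σ j²·p_7(j) = 207793/78125
Var[N_7] = 207793/78125 − (115031/78125)² = 3001697164/6103515625

3001697164/6103515625


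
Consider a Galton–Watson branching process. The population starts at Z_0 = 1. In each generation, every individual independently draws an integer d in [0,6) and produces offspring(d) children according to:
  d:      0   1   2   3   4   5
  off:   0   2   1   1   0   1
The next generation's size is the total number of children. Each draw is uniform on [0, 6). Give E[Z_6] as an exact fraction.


Outcome values over d=0..5: [0, 2, 1, 1, 0, 1]
Σy = 5, Σy² = 7, M = 6
μ = 5/6 = 5/6,  σ² = 7/6 − (5/6)² = 17/36
E[Z_0] = 1
E[Z_1] = 5/6·E[Z_0] = 5/6
E[Z_2] = 5/6·E[Z_1] = 25/36
E[Z_3] = 5/6·E[Z_2] = 125/216
E[Z_4] = 5/6·E[Z_3] = 625/1296
E[Z_5] = 5/6·E[Z_4] = 3125/7776
E[Z_6] = 5/6·E[Z_5] = 15625/46656

15625/46656


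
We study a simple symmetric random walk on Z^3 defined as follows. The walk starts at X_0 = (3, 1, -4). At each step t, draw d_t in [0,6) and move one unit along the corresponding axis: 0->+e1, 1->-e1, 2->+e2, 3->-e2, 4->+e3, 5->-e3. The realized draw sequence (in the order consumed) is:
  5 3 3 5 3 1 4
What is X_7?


t=0: X=(3, 1, -4), d=5 → -e3, X_1=(3, 1, -5)
t=1: X=(3, 1, -5), d=3 → -e2, X_2=(3, 0, -5)
t=2: X=(3, 0, -5), d=3 → -e2, X_3=(3, -1, -5)
t=3: X=(3, -1, -5), d=5 → -e3, X_4=(3, -1, -6)
t=4: X=(3, -1, -6), d=3 → -e2, X_5=(3, -2, -6)
t=5: X=(3, -2, -6), d=1 → -e1, X_6=(2, -2, -6)
t=6: X=(2, -2, -6), d=4 → +e3, X_7=(2, -2, -5)

(2, -2, -5)


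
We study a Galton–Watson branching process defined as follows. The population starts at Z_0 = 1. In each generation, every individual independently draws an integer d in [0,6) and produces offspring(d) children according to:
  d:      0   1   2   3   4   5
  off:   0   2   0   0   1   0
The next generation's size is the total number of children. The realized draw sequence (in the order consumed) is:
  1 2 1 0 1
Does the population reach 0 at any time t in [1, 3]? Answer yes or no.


gen 0: Z_0=1, draws=[1], offspring=[2], Z_1=2
gen 1: Z_1=2, draws=[2, 1], offspring=[0, 2], Z_2=2
gen 2: Z_2=2, draws=[0, 1], offspring=[0, 2], Z_3=2

no


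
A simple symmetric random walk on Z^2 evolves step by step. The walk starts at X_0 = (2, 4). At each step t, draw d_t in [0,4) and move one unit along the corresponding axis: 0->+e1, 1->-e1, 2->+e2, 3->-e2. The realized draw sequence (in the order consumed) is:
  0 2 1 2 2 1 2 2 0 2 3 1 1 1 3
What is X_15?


t=0: X=(2, 4), d=0 → +e1, X_1=(3, 4)
t=1: X=(3, 4), d=2 → +e2, X_2=(3, 5)
t=2: X=(3, 5), d=1 → -e1, X_3=(2, 5)
t=3: X=(2, 5), d=2 → +e2, X_4=(2, 6)
t=4: X=(2, 6), d=2 → +e2, X_5=(2, 7)
t=5: X=(2, 7), d=1 → -e1, X_6=(1, 7)
t=6: X=(1, 7), d=2 → +e2, X_7=(1, 8)
t=7: X=(1, 8), d=2 → +e2, X_8=(1, 9)
t=8: X=(1, 9), d=0 → +e1, X_9=(2, 9)
t=9: X=(2, 9), d=2 → +e2, X_10=(2, 10)
t=10: X=(2, 10), d=3 → -e2, X_11=(2, 9)
t=11: X=(2, 9), d=1 → -e1, X_12=(1, 9)
t=12: X=(1, 9), d=1 → -e1, X_13=(0, 9)
t=13: X=(0, 9), d=1 → -e1, X_14=(-1, 9)
t=14: X=(-1, 9), d=3 → -e2, X_15=(-1, 8)

(-1, 8)


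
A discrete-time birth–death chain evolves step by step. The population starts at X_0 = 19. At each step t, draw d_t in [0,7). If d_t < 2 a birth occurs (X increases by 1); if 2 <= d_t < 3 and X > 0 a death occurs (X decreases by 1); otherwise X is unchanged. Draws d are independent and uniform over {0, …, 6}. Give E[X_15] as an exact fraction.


X can drop by at most 1 per step and X_0 = 19 > T = 15, so X_t >= 19 − t >= 4 > 0 for every t <= 15: the floor at 0 (the 'and X > 0' condition) never binds. Hence X_15 = X_0 + Σ_{t<15} Y_t with i.i.d. increments Y_t = y(d_t) ∈ {+1, −1, 0}.
Outcome values over d=0..6: [1, 1, -1, 0, 0, 0, 0]
Σy = 1, Σy² = 3, M = 7
μ = 1/7 = 1/7,  σ² = 3/7 − (1/7)² = 20/49
E[X_15] = 19 + 15·(1/7) = 148/7

148/7


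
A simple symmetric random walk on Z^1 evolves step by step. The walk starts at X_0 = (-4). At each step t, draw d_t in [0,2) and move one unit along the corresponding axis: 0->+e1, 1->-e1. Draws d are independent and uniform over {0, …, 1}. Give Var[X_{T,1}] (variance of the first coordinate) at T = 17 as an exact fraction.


17

Outcome values over d=0..1: [1, -1]
Σy = 0, Σy² = 2, M = 2
μ = 0/2 = 0,  σ² = 2/2 − (0)² = 1
Independent increments: Var[X_17] = 17·σ² = 17·(1) = 17


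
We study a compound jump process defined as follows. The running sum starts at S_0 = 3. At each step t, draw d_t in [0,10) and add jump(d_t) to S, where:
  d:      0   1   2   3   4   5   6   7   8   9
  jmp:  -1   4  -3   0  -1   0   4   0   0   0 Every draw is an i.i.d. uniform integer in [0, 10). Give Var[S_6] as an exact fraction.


Outcome values over d=0..9: [-1, 4, -3, 0, -1, 0, 4, 0, 0, 0]
Σy = 3, Σy² = 43, M = 10
μ = 3/10 = 3/10,  σ² = 43/10 − (3/10)² = 421/100
Independent increments: Var[S_6] = 6·σ² = 6·(421/100) = 1263/50

1263/50


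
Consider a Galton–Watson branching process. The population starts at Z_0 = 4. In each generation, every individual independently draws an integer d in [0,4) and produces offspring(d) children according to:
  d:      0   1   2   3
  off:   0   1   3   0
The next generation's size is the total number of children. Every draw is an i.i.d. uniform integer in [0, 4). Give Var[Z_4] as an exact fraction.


24

Outcome values over d=0..3: [0, 1, 3, 0]
Σy = 4, Σy² = 10, M = 4
μ = 4/4 = 1,  σ² = 10/4 − (1)² = 3/2
V_0 = 0, E_0 = 4
V_1 = 3/2·E_0 + (1)²·V_0 = 6;  E_1 = 4
V_2 = 3/2·E_1 + (1)²·V_1 = 12;  E_2 = 4
V_3 = 3/2·E_2 + (1)²·V_2 = 18;  E_3 = 4
V_4 = 3/2·E_3 + (1)²·V_3 = 24;  E_4 = 4


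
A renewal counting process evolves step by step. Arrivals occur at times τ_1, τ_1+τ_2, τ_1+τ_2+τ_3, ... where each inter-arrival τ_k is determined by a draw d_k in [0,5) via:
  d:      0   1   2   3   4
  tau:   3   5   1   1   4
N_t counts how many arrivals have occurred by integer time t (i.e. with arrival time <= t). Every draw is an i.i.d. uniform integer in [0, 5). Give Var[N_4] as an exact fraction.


Inter-arrival values over d=0..4: [3, 5, 1, 1, 4]
Each d has probability 1/5, so the pmf of τ is: f(1) = 2/5, f(3) = 1/5, f(4) = 1/5, f(5) = 1/5
Let p_n(j) = P(N_n = j), with p_0 = [1]. Condition on τ_1: p_n(0) = P(τ > n), and for j >= 1, p_n(j) = Σ_{k<=n} f(k)·p_{n−k}(j−1)
p_1 = [3/5, 2/5]  (j = 0..1)
p_2 = [3/5, 6/25, 4/25]  (j = 0..2)
p_3 = [2/5, 11/25, 12/125, 8/125]  (j = 0..3)
p_4 = [1/5, 12/25, 32/125, 24/625, 16/625]  (j = 0..4)
E[N_4] = Σ j·p_4(j) = 756/625;  E[N_4²] = Σ j²·p_4(j) = 1412/625
Var[N_4] = 1412/625 − (756/625)² = 310964/390625

310964/390625


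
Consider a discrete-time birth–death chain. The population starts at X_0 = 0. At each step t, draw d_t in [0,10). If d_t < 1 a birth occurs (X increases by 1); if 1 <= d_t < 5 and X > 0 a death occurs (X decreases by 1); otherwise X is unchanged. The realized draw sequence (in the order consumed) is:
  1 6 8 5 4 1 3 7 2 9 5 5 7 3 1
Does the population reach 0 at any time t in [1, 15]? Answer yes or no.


t=0: X=0, d=1 → hold, X_1=0
t=1: X=0, d=6 → hold, X_2=0
t=2: X=0, d=8 → hold, X_3=0
t=3: X=0, d=5 → hold, X_4=0
t=4: X=0, d=4 → hold, X_5=0
t=5: X=0, d=1 → hold, X_6=0
t=6: X=0, d=3 → hold, X_7=0
t=7: X=0, d=7 → hold, X_8=0
t=8: X=0, d=2 → hold, X_9=0
t=9: X=0, d=9 → hold, X_10=0
t=10: X=0, d=5 → hold, X_11=0
t=11: X=0, d=5 → hold, X_12=0
t=12: X=0, d=7 → hold, X_13=0
t=13: X=0, d=3 → hold, X_14=0
t=14: X=0, d=1 → hold, X_15=0

yes


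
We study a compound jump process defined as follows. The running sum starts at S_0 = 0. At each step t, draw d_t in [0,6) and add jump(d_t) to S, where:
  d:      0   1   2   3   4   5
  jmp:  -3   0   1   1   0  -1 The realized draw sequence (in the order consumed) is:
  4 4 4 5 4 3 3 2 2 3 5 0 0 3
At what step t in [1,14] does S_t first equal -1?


t=0: S=0, d=4, jump=0, S_1=0
t=1: S=0, d=4, jump=0, S_2=0
t=2: S=0, d=4, jump=0, S_3=0
t=3: S=0, d=5, jump=-1, S_4=-1
t=4: S=-1, d=4, jump=0, S_5=-1
t=5: S=-1, d=3, jump=1, S_6=0
t=6: S=0, d=3, jump=1, S_7=1
t=7: S=1, d=2, jump=1, S_8=2
t=8: S=2, d=2, jump=1, S_9=3
t=9: S=3, d=3, jump=1, S_10=4
t=10: S=4, d=5, jump=-1, S_11=3
t=11: S=3, d=0, jump=-3, S_12=0
t=12: S=0, d=0, jump=-3, S_13=-3
t=13: S=-3, d=3, jump=1, S_14=-2

4


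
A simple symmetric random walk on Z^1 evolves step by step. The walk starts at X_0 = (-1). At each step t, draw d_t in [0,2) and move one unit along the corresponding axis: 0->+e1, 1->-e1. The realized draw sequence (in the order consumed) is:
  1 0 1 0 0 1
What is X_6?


(-1)

t=0: X=(-1), d=1 → -e1, X_1=(-2)
t=1: X=(-2), d=0 → +e1, X_2=(-1)
t=2: X=(-1), d=1 → -e1, X_3=(-2)
t=3: X=(-2), d=0 → +e1, X_4=(-1)
t=4: X=(-1), d=0 → +e1, X_5=(0)
t=5: X=(0), d=1 → -e1, X_6=(-1)


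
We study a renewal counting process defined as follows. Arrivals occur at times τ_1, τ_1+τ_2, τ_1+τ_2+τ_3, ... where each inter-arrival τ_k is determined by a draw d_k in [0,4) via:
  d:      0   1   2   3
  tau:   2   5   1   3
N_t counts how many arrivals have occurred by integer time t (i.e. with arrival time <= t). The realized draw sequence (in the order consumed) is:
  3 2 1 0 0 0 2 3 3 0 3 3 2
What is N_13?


5

draw d_1=3: τ_1=3, arrival time A_1=3
draw d_2=2: τ_2=1, arrival time A_2=4
draw d_3=1: τ_3=5, arrival time A_3=9
draw d_4=0: τ_4=2, arrival time A_4=11
draw d_5=0: τ_5=2, arrival time A_5=13
draw d_6=0: τ_6=2, arrival time A_6=15
draw d_7=2: τ_7=1, arrival time A_7=16
draw d_8=3: τ_8=3, arrival time A_8=19
draw d_9=3: τ_9=3, arrival time A_9=22
draw d_10=0: τ_10=2, arrival time A_10=24
draw d_11=3: τ_11=3, arrival time A_11=27
draw d_12=3: τ_12=3, arrival time A_12=30
draw d_13=2: τ_13=1, arrival time A_13=31
N_t over t=0..13: 0:0 1:0 2:0 3:1 4:2 5:2 6:2 7:2 8:2 9:3 10:3 11:4 12:4 13:5


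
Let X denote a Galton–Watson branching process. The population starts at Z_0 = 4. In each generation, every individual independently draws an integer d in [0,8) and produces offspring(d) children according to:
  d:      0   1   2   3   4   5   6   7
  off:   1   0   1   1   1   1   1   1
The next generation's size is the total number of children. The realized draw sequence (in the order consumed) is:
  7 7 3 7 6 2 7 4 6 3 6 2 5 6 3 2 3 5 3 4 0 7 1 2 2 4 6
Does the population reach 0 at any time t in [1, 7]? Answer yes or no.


no

gen 0: Z_0=4, draws=[7, 7, 3, 7], offspring=[1, 1, 1, 1], Z_1=4
gen 1: Z_1=4, draws=[6, 2, 7, 4], offspring=[1, 1, 1, 1], Z_2=4
gen 2: Z_2=4, draws=[6, 3, 6, 2], offspring=[1, 1, 1, 1], Z_3=4
gen 3: Z_3=4, draws=[5, 6, 3, 2], offspring=[1, 1, 1, 1], Z_4=4
gen 4: Z_4=4, draws=[3, 5, 3, 4], offspring=[1, 1, 1, 1], Z_5=4
gen 5: Z_5=4, draws=[0, 7, 1, 2], offspring=[1, 1, 0, 1], Z_6=3
gen 6: Z_6=3, draws=[2, 4, 6], offspring=[1, 1, 1], Z_7=3


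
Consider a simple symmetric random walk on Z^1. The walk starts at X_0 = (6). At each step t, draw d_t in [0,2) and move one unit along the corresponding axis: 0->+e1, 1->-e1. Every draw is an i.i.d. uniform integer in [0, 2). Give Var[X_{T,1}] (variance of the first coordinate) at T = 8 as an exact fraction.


8

Outcome values over d=0..1: [1, -1]
Σy = 0, Σy² = 2, M = 2
μ = 0/2 = 0,  σ² = 2/2 − (0)² = 1
Independent increments: Var[X_8] = 8·σ² = 8·(1) = 8


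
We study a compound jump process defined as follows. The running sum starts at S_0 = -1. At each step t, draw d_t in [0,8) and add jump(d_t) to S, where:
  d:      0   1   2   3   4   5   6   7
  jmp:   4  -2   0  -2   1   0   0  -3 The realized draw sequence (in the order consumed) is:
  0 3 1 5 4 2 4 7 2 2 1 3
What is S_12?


-6

t=0: S=-1, d=0, jump=4, S_1=3
t=1: S=3, d=3, jump=-2, S_2=1
t=2: S=1, d=1, jump=-2, S_3=-1
t=3: S=-1, d=5, jump=0, S_4=-1
t=4: S=-1, d=4, jump=1, S_5=0
t=5: S=0, d=2, jump=0, S_6=0
t=6: S=0, d=4, jump=1, S_7=1
t=7: S=1, d=7, jump=-3, S_8=-2
t=8: S=-2, d=2, jump=0, S_9=-2
t=9: S=-2, d=2, jump=0, S_10=-2
t=10: S=-2, d=1, jump=-2, S_11=-4
t=11: S=-4, d=3, jump=-2, S_12=-6


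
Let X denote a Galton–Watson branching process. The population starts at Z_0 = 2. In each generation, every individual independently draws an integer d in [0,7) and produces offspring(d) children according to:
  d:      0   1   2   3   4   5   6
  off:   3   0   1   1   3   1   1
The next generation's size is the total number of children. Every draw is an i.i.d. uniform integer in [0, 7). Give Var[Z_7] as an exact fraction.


Outcome values over d=0..6: [3, 0, 1, 1, 3, 1, 1]
Σy = 10, Σy² = 22, M = 7
μ = 10/7 = 10/7,  σ² = 22/7 − (10/7)² = 54/49
V_0 = 0, E_0 = 2
V_1 = 54/49·E_0 + (10/7)²·V_0 = 108/49;  E_1 = 20/7
V_2 = 54/49·E_1 + (10/7)²·V_1 = 18360/2401;  E_2 = 200/49
V_3 = 54/49·E_2 + (10/7)²·V_2 = 2365200/117649;  E_3 = 2000/343
V_4 = 54/49·E_3 + (10/7)²·V_3 = 273564000/5764801;  E_4 = 20000/2401
V_5 = 54/49·E_4 + (10/7)²·V_4 = 29949480000/282475249;  E_5 = 200000/16807
V_6 = 54/49·E_5 + (10/7)²·V_5 = 3176463600000/13841287201;  E_6 = 2000000/117649
V_7 = 54/49·E_6 + (10/7)²·V_6 = 330352452000000/678223072849;  E_7 = 20000000/823543

330352452000000/678223072849


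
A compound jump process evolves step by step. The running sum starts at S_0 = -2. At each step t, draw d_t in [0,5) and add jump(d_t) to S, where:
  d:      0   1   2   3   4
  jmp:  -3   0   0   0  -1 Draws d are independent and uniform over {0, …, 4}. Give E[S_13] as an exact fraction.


-62/5

Outcome values over d=0..4: [-3, 0, 0, 0, -1]
Σy = -4, Σy² = 10, M = 5
μ = -4/5 = -4/5,  σ² = 10/5 − (-4/5)² = 34/25
E[S_13] = -2 + 13·(-4/5) = -62/5


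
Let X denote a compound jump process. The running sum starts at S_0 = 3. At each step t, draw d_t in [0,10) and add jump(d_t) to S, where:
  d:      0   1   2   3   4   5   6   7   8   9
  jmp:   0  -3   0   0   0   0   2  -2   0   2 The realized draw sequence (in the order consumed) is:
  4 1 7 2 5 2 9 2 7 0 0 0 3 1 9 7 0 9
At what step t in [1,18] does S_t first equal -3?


t=0: S=3, d=4, jump=0, S_1=3
t=1: S=3, d=1, jump=-3, S_2=0
t=2: S=0, d=7, jump=-2, S_3=-2
t=3: S=-2, d=2, jump=0, S_4=-2
t=4: S=-2, d=5, jump=0, S_5=-2
t=5: S=-2, d=2, jump=0, S_6=-2
t=6: S=-2, d=9, jump=2, S_7=0
t=7: S=0, d=2, jump=0, S_8=0
t=8: S=0, d=7, jump=-2, S_9=-2
t=9: S=-2, d=0, jump=0, S_10=-2
t=10: S=-2, d=0, jump=0, S_11=-2
t=11: S=-2, d=0, jump=0, S_12=-2
t=12: S=-2, d=3, jump=0, S_13=-2
t=13: S=-2, d=1, jump=-3, S_14=-5
t=14: S=-5, d=9, jump=2, S_15=-3
t=15: S=-3, d=7, jump=-2, S_16=-5
t=16: S=-5, d=0, jump=0, S_17=-5
t=17: S=-5, d=9, jump=2, S_18=-3

15


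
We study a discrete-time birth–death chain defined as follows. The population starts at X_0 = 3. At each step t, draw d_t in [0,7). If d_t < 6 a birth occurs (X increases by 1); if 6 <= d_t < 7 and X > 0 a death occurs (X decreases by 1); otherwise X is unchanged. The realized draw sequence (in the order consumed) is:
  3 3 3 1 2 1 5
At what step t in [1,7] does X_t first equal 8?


t=0: X=3, d=3 → birth, X_1=4
t=1: X=4, d=3 → birth, X_2=5
t=2: X=5, d=3 → birth, X_3=6
t=3: X=6, d=1 → birth, X_4=7
t=4: X=7, d=2 → birth, X_5=8
t=5: X=8, d=1 → birth, X_6=9
t=6: X=9, d=5 → birth, X_7=10

5


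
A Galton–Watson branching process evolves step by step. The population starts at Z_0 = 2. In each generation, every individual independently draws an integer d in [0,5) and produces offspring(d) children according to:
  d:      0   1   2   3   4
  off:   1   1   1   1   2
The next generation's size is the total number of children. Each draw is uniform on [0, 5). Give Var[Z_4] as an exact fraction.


Outcome values over d=0..4: [1, 1, 1, 1, 2]
Σy = 6, Σy² = 8, M = 5
μ = 6/5 = 6/5,  σ² = 8/5 − (6/5)² = 4/25
V_0 = 0, E_0 = 2
V_1 = 4/25·E_0 + (6/5)²·V_0 = 8/25;  E_1 = 12/5
V_2 = 4/25·E_1 + (6/5)²·V_1 = 528/625;  E_2 = 72/25
V_3 = 4/25·E_2 + (6/5)²·V_2 = 26208/15625;  E_3 = 432/125
V_4 = 4/25·E_3 + (6/5)²·V_3 = 1159488/390625;  E_4 = 2592/625

1159488/390625


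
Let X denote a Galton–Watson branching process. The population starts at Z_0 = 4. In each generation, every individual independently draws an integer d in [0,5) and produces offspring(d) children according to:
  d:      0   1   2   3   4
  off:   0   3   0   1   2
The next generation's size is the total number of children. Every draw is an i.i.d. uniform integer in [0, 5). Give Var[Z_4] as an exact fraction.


19711296/390625

Outcome values over d=0..4: [0, 3, 0, 1, 2]
Σy = 6, Σy² = 14, M = 5
μ = 6/5 = 6/5,  σ² = 14/5 − (6/5)² = 34/25
V_0 = 0, E_0 = 4
V_1 = 34/25·E_0 + (6/5)²·V_0 = 136/25;  E_1 = 24/5
V_2 = 34/25·E_1 + (6/5)²·V_1 = 8976/625;  E_2 = 144/25
V_3 = 34/25·E_2 + (6/5)²·V_2 = 445536/15625;  E_3 = 864/125
V_4 = 34/25·E_3 + (6/5)²·V_3 = 19711296/390625;  E_4 = 5184/625


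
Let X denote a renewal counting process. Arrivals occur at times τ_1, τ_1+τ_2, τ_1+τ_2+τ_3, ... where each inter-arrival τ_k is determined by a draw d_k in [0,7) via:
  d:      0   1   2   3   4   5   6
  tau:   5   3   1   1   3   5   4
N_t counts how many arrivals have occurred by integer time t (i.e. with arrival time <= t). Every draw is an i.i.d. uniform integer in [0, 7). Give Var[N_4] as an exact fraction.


Inter-arrival values over d=0..6: [5, 3, 1, 1, 3, 5, 4]
Each d has probability 1/7, so the pmf of τ is: f(1) = 2/7, f(3) = 2/7, f(4) = 1/7, f(5) = 2/7
Let p_n(j) = P(N_n = j), with p_0 = [1]. Condition on τ_1: p_n(0) = P(τ > n), and for j >= 1, p_n(j) = Σ_{k<=n} f(k)·p_{n−k}(j−1)
p_1 = [5/7, 2/7]  (j = 0..1)
p_2 = [5/7, 10/49, 4/49]  (j = 0..2)
p_3 = [3/7, 24/49, 20/343, 8/343]  (j = 0..3)
p_4 = [2/7, 23/49, 76/343, 40/2401, 16/2401]  (j = 0..4)
E[N_4] = Σ j·p_4(j) = 2375/2401;  E[N_4²] = Σ j²·p_4(j) = 79/49
Var[N_4] = 79/49 − (2375/2401)² = 3653646/5764801

3653646/5764801


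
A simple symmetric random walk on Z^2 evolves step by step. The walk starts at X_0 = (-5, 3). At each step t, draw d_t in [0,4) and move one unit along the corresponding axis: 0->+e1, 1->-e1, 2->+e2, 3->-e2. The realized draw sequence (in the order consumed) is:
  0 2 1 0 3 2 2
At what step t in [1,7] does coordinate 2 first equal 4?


t=0: X=(-5, 3), d=0 → +e1, X_1=(-4, 3)
t=1: X=(-4, 3), d=2 → +e2, X_2=(-4, 4)
t=2: X=(-4, 4), d=1 → -e1, X_3=(-5, 4)
t=3: X=(-5, 4), d=0 → +e1, X_4=(-4, 4)
t=4: X=(-4, 4), d=3 → -e2, X_5=(-4, 3)
t=5: X=(-4, 3), d=2 → +e2, X_6=(-4, 4)
t=6: X=(-4, 4), d=2 → +e2, X_7=(-4, 5)

2


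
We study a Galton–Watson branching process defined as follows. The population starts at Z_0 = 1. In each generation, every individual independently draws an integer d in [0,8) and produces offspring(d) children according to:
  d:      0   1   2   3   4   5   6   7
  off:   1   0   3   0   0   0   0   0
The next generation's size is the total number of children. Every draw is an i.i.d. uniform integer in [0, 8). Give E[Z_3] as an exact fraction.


1/8

Outcome values over d=0..7: [1, 0, 3, 0, 0, 0, 0, 0]
Σy = 4, Σy² = 10, M = 8
μ = 4/8 = 1/2,  σ² = 10/8 − (1/2)² = 1
E[Z_0] = 1
E[Z_1] = 1/2·E[Z_0] = 1/2
E[Z_2] = 1/2·E[Z_1] = 1/4
E[Z_3] = 1/2·E[Z_2] = 1/8


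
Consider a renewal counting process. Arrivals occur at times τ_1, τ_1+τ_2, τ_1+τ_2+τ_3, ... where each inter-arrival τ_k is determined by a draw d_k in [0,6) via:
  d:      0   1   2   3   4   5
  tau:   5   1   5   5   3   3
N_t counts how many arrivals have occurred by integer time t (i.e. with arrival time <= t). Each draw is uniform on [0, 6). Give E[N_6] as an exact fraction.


67939/46656

Inter-arrival values over d=0..5: [5, 1, 5, 5, 3, 3]
Each d has probability 1/6, so the pmf of τ is: f(1) = 1/6, f(3) = 1/3, f(5) = 1/2
Renewal equation for m(n) = E[N_n]: condition on τ_1 = k (if k <= n, one arrival plus a fresh copy on the remaining n−k steps): m(n) = F(n) + Σ_{k<=n} f(k)·m(n−k), where F(n) = P(τ <= n) and m(0) = 0
m(1) = F(1) = 1/6
m(2) = F(2) + f(1)·m(1) = 1/6 + 1/6·1/6 = 7/36
m(3) = F(3) + f(1)·m(2) = 1/2 + 1/6·7/36 = 115/216
m(4) = F(4) + f(1)·m(3) + f(3)·m(1) = 1/2 + 1/6·115/216 + 1/3·1/6 = 835/1296
m(5) = F(5) + f(1)·m(4) + f(3)·m(2) = 1 + 1/6·835/1296 + 1/3·7/36 = 9115/7776
m(6) = F(6) + f(1)·m(5) + f(3)·m(3) + f(5)·m(1) = 1 + 1/6·9115/7776 + 1/3·115/216 + 1/2·1/6 = 67939/46656
E[N_6] = m(6) = 67939/46656


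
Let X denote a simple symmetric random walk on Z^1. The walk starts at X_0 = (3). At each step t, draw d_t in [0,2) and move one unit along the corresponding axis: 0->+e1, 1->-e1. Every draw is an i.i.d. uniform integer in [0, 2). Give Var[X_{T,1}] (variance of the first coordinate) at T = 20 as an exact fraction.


Outcome values over d=0..1: [1, -1]
Σy = 0, Σy² = 2, M = 2
μ = 0/2 = 0,  σ² = 2/2 − (0)² = 1
Independent increments: Var[X_20] = 20·σ² = 20·(1) = 20

20


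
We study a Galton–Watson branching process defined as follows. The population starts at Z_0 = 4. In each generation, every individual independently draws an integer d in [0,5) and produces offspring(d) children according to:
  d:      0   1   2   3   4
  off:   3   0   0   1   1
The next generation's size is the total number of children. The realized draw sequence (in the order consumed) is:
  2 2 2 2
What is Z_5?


0

gen 0: Z_0=4, draws=[2, 2, 2, 2], offspring=[0, 0, 0, 0], Z_1=0
gen 1: Z_1=0, draws=[], offspring=[], Z_2=0
gen 2: Z_2=0, draws=[], offspring=[], Z_3=0
gen 3: Z_3=0, draws=[], offspring=[], Z_4=0
gen 4: Z_4=0, draws=[], offspring=[], Z_5=0


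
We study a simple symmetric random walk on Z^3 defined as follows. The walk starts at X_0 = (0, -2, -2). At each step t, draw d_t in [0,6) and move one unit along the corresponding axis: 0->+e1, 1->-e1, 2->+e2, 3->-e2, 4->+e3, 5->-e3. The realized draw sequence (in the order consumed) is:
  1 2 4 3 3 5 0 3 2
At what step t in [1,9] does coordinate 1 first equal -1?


1

t=0: X=(0, -2, -2), d=1 → -e1, X_1=(-1, -2, -2)
t=1: X=(-1, -2, -2), d=2 → +e2, X_2=(-1, -1, -2)
t=2: X=(-1, -1, -2), d=4 → +e3, X_3=(-1, -1, -1)
t=3: X=(-1, -1, -1), d=3 → -e2, X_4=(-1, -2, -1)
t=4: X=(-1, -2, -1), d=3 → -e2, X_5=(-1, -3, -1)
t=5: X=(-1, -3, -1), d=5 → -e3, X_6=(-1, -3, -2)
t=6: X=(-1, -3, -2), d=0 → +e1, X_7=(0, -3, -2)
t=7: X=(0, -3, -2), d=3 → -e2, X_8=(0, -4, -2)
t=8: X=(0, -4, -2), d=2 → +e2, X_9=(0, -3, -2)


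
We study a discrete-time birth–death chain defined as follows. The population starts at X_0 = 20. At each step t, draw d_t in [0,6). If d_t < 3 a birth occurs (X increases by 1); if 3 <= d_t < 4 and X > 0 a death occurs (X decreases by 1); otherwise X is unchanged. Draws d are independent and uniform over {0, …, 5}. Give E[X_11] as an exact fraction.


X can drop by at most 1 per step and X_0 = 20 > T = 11, so X_t >= 20 − t >= 9 > 0 for every t <= 11: the floor at 0 (the 'and X > 0' condition) never binds. Hence X_11 = X_0 + Σ_{t<11} Y_t with i.i.d. increments Y_t = y(d_t) ∈ {+1, −1, 0}.
Outcome values over d=0..5: [1, 1, 1, -1, 0, 0]
Σy = 2, Σy² = 4, M = 6
μ = 2/6 = 1/3,  σ² = 4/6 − (1/3)² = 5/9
E[X_11] = 20 + 11·(1/3) = 71/3

71/3


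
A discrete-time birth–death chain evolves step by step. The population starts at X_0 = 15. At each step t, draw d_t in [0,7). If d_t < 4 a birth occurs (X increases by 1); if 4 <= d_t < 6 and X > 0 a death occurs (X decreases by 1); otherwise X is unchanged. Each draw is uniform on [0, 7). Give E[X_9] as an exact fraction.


X can drop by at most 1 per step and X_0 = 15 > T = 9, so X_t >= 15 − t >= 6 > 0 for every t <= 9: the floor at 0 (the 'and X > 0' condition) never binds. Hence X_9 = X_0 + Σ_{t<9} Y_t with i.i.d. increments Y_t = y(d_t) ∈ {+1, −1, 0}.
Outcome values over d=0..6: [1, 1, 1, 1, -1, -1, 0]
Σy = 2, Σy² = 6, M = 7
μ = 2/7 = 2/7,  σ² = 6/7 − (2/7)² = 38/49
E[X_9] = 15 + 9·(2/7) = 123/7

123/7


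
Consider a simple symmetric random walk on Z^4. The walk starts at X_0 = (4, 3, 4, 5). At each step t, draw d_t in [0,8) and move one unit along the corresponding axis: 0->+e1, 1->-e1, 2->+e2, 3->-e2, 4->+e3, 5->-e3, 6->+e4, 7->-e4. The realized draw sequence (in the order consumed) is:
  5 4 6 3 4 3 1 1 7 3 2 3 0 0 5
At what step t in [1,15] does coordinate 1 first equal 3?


7

t=0: X=(4, 3, 4, 5), d=5 → -e3, X_1=(4, 3, 3, 5)
t=1: X=(4, 3, 3, 5), d=4 → +e3, X_2=(4, 3, 4, 5)
t=2: X=(4, 3, 4, 5), d=6 → +e4, X_3=(4, 3, 4, 6)
t=3: X=(4, 3, 4, 6), d=3 → -e2, X_4=(4, 2, 4, 6)
t=4: X=(4, 2, 4, 6), d=4 → +e3, X_5=(4, 2, 5, 6)
t=5: X=(4, 2, 5, 6), d=3 → -e2, X_6=(4, 1, 5, 6)
t=6: X=(4, 1, 5, 6), d=1 → -e1, X_7=(3, 1, 5, 6)
t=7: X=(3, 1, 5, 6), d=1 → -e1, X_8=(2, 1, 5, 6)
t=8: X=(2, 1, 5, 6), d=7 → -e4, X_9=(2, 1, 5, 5)
t=9: X=(2, 1, 5, 5), d=3 → -e2, X_10=(2, 0, 5, 5)
t=10: X=(2, 0, 5, 5), d=2 → +e2, X_11=(2, 1, 5, 5)
t=11: X=(2, 1, 5, 5), d=3 → -e2, X_12=(2, 0, 5, 5)
t=12: X=(2, 0, 5, 5), d=0 → +e1, X_13=(3, 0, 5, 5)
t=13: X=(3, 0, 5, 5), d=0 → +e1, X_14=(4, 0, 5, 5)
t=14: X=(4, 0, 5, 5), d=5 → -e3, X_15=(4, 0, 4, 5)


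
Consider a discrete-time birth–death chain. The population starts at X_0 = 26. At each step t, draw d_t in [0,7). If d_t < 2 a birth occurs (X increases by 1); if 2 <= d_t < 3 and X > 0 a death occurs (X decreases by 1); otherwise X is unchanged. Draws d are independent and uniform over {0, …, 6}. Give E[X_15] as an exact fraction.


197/7

X can drop by at most 1 per step and X_0 = 26 > T = 15, so X_t >= 26 − t >= 11 > 0 for every t <= 15: the floor at 0 (the 'and X > 0' condition) never binds. Hence X_15 = X_0 + Σ_{t<15} Y_t with i.i.d. increments Y_t = y(d_t) ∈ {+1, −1, 0}.
Outcome values over d=0..6: [1, 1, -1, 0, 0, 0, 0]
Σy = 1, Σy² = 3, M = 7
μ = 1/7 = 1/7,  σ² = 3/7 − (1/7)² = 20/49
E[X_15] = 26 + 15·(1/7) = 197/7


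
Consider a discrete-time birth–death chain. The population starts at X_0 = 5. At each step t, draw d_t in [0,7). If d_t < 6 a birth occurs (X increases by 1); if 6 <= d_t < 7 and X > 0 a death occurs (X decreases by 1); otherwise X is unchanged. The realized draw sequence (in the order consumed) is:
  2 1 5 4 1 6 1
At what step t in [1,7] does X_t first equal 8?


3

t=0: X=5, d=2 → birth, X_1=6
t=1: X=6, d=1 → birth, X_2=7
t=2: X=7, d=5 → birth, X_3=8
t=3: X=8, d=4 → birth, X_4=9
t=4: X=9, d=1 → birth, X_5=10
t=5: X=10, d=6 → death, X_6=9
t=6: X=9, d=1 → birth, X_7=10


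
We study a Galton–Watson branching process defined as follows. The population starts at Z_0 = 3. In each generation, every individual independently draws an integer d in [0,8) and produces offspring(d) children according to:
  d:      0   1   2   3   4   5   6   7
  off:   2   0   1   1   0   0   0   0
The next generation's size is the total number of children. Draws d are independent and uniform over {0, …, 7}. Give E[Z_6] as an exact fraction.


3/64

Outcome values over d=0..7: [2, 0, 1, 1, 0, 0, 0, 0]
Σy = 4, Σy² = 6, M = 8
μ = 4/8 = 1/2,  σ² = 6/8 − (1/2)² = 1/2
E[Z_0] = 3
E[Z_1] = 1/2·E[Z_0] = 3/2
E[Z_2] = 1/2·E[Z_1] = 3/4
E[Z_3] = 1/2·E[Z_2] = 3/8
E[Z_4] = 1/2·E[Z_3] = 3/16
E[Z_5] = 1/2·E[Z_4] = 3/32
E[Z_6] = 1/2·E[Z_5] = 3/64
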